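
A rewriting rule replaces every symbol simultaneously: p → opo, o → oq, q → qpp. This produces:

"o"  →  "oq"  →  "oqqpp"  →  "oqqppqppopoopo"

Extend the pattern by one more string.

oqqppqppopoopoqppopoopooqopooqoqopooq

Replace each of the 14 characters of oqqppqppopoopo in place — oq qpp qpp opo opo qpp opo opo oq opo oq oq opo oq — and concatenate.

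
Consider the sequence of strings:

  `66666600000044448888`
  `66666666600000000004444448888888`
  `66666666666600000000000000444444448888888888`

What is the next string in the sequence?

Term n consists of 3n 6's, followed by 4n-2 0's, followed by 2n 4's, followed by 3n-2 8's, where the shown terms are n = 2, 3, 4.
Setting n = 5 gives 15, 18, 10, 13 characters in each block.

66666666666666600000000000000000044444444448888888888888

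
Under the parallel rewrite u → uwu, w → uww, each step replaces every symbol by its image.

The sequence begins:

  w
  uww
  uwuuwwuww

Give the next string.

uwuuwwuwuuwuuwwuwwuwuuwwuww

Apply φ to uwuuwwuww symbol by symbol: u→uwu, w→uww, u→uwu, u→uwu, w→uww, w→uww, u→uwu, w→uww, w→uww; joined: uwu uww uwu uwu uww uww uwu uww uww.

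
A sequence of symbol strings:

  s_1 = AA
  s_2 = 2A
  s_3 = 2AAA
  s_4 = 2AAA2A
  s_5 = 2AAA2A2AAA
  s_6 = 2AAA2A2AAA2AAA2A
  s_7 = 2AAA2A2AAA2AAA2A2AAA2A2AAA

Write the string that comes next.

This is a Fibonacci-style word recurrence s(k) = s(k−1)·s(k−2): e.g. 2A·AA = 2AAA.
Continuing: 2AAA2A2AAA2AAA2A2AAA2A2AAA · 2AAA2A2AAA2AAA2A gives term 8.

2AAA2A2AAA2AAA2A2AAA2A2AAA2AAA2A2AAA2AAA2A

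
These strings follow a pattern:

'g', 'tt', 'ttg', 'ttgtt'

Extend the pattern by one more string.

ttgttttg

Each term (from the third on) is the previous term followed by the one before it: term 3 = tt·g = ttg.
So term 5 is ttgtt·ttg.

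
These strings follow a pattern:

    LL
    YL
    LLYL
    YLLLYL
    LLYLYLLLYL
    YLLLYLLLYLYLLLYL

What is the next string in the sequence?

LLYLYLLLYLYLLLYLLLYLYLLLYL

This is a Fibonacci-style word recurrence s(k) = s(k−2)·s(k−1): e.g. LL·YL = LLYL.
So term 7 is LLYLYLLLYL·YLLLYLLLYLYLLLYL.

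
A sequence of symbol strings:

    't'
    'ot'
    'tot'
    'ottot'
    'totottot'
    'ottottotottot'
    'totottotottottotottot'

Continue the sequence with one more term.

Each term (from the third on) is the two preceding terms concatenated in order: term 3 = t·ot = tot.
So term 8 is ottottotottot·totottotottottotottot.

ottottotottottotottotottottotottot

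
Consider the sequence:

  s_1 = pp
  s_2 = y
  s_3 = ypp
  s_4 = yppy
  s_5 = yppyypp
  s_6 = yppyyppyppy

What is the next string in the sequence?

yppyyppyppyyppyypp

From term 3 onward, concatenate the last term with the second-to-last: y·pp = ypp, ypp·y = yppy, …
The next term joins yppyyppyppy and yppyypp.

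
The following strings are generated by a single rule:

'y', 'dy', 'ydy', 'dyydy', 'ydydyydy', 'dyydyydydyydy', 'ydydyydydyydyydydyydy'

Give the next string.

dyydyydydyydyydydyydydyydyydydyydy

This is a Fibonacci-style word recurrence s(k) = s(k−2)·s(k−1): e.g. y·dy = ydy.
Continuing: dyydyydydyydy · ydydyydydyydyydydyydy gives term 8.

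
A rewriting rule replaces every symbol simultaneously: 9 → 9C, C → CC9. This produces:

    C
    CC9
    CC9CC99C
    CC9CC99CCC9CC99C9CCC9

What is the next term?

Rewriting the 21 symbols of CC9CC99CCC9CC99C9CCC9 one by one yields CC9 CC9 9C CC9 CC9 9C 9C CC9 CC9 CC9 9C CC9 CC9 9C 9C CC9 9C CC9 CC9 CC9 9C; concatenated:

CC9CC99CCC9CC99C9CCC9CC9CC99CCC9CC99C9CCC99CCC9CC9CC99C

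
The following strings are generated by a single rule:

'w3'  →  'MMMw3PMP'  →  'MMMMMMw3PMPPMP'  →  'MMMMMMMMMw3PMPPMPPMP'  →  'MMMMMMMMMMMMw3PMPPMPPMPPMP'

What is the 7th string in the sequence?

s(k+1) = MMM·s(k)·PMP, so each term gains MMM as a prefix and PMP as a suffix.
From MMMMMMMMMMMMw3PMPPMPPMPPMP, 2 further steps: MMMMMMMMMMMMw3PMPPMPPMPPMP → MMMMMMMMMMMMMMMw3PMPPMPPMPPMPPMP → (answer).

MMMMMMMMMMMMMMMMMMw3PMPPMPPMPPMPPMPPMP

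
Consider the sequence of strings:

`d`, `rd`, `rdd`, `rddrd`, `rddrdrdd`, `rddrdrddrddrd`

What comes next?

From term 3 onward, concatenate the last term with the second-to-last: rd·d = rdd, rdd·rd = rddrd, …
So term 7 is rddrdrddrddrd·rddrdrdd.

rddrdrddrddrdrddrdrdd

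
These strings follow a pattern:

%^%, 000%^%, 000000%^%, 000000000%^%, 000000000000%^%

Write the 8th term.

Every step adds 000 at the front: s(k+1) = 000·s(k).
From 000000000000%^%, 3 further steps: 000000000000%^% → 000000000000000%^% → 000000000000000000%^% → (answer).

000000000000000000000%^%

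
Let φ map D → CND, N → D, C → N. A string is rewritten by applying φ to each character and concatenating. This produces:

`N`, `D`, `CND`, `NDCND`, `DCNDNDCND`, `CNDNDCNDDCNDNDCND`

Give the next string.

NDCNDDCNDNDCNDCNDNDCNDDCNDNDCND

φ(CNDNDCNDDCNDNDCND) expands symbol-by-symbol to N D CND D CND N D CND CND N D CND D CND N D CND; joining the 17 pieces gives the next term.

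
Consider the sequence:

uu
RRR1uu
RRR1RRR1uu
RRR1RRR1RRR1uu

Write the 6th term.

RRR1RRR1RRR1RRR1RRR1uu

The strings grow by a fixed prefix RRR1 each time.
From RRR1RRR1RRR1uu, 2 further steps: RRR1RRR1RRR1uu → RRR1RRR1RRR1RRR1uu → (answer).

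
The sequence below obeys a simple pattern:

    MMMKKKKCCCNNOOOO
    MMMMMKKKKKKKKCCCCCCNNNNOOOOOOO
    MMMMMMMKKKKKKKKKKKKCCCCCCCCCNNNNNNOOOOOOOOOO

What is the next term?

The n-th term is 2n+1 M's then 4n K's then 3n C's then 2n N's then 3n+1 O's (n = 1, 2, …).
Setting n = 4 gives 9, 16, 12, 8, 13 characters in each block.

MMMMMMMMMKKKKKKKKKKKKKKKKCCCCCCCCCCCCNNNNNNNNOOOOOOOOOOOOO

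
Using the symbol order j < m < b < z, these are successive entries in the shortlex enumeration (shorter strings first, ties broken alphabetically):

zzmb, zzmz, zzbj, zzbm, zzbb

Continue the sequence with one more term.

Find the rightmost character of zzbb below z, bump it to the next letter, and reset everything to its right to j.

zzbz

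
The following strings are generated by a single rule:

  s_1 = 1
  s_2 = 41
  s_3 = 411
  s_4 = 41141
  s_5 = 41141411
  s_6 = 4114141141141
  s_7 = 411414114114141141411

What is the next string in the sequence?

4114141141141411414114114141141141

This is a Fibonacci-style word recurrence s(k) = s(k−1)·s(k−2): e.g. 41·1 = 411.
So term 8 is 411414114114141141411·4114141141141.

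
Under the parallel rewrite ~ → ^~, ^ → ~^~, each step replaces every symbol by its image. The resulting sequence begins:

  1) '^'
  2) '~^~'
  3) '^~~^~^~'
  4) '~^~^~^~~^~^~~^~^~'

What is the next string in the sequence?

^~~^~^~~^~^~~^~^~^~~^~^~~^~^~^~~^~^~~^~^~

Replace each of the 17 characters of ~^~^~^~~^~^~~^~^~ in place — ^~ ~^~ ^~ ~^~ ^~ ~^~ ^~ ^~ ~^~ ^~ ~^~ ^~ ^~ ~^~ ^~ ~^~ ^~ — and concatenate.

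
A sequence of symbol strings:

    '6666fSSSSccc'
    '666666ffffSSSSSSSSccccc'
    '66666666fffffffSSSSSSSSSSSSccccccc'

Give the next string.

Each string has the form 6^{2n+2} f^{3n-2} S^{4n} c^{2n+1} (n = 1, 2, …).
Setting n = 4 gives 10, 10, 16, 9 characters in each block.

6666666666ffffffffffSSSSSSSSSSSSSSSSccccccccc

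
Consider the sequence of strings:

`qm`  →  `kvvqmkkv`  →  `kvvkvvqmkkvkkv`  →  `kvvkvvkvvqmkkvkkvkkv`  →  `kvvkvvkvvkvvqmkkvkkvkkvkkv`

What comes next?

kvvkvvkvvkvvkvvqmkkvkkvkkvkkvkkv

Every step adds kvv to the front and kkv to the end of the previous string.
One more step from kvvkvvkvvkvvqmkkvkkvkkvkkv gives the answer.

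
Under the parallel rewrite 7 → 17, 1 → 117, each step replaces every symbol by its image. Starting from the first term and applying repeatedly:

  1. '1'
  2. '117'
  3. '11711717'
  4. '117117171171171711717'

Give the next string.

Rewriting the 21 symbols of 117117171171171711717 one by one yields 117 117 17 117 117 17 117 17 117 117 17 117 117 17 117 17 117 117 17 117 17; concatenated:

1171171711711717117171171171711711717117171171171711717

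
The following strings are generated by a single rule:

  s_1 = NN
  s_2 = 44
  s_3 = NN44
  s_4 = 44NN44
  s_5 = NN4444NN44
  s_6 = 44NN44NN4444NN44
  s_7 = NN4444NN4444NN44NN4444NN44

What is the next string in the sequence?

44NN44NN4444NN44NN4444NN4444NN44NN4444NN44

This is a Fibonacci-style word recurrence s(k) = s(k−2)·s(k−1): e.g. NN·44 = NN44.
Continuing: 44NN44NN4444NN44 · NN4444NN4444NN44NN4444NN44 gives term 8.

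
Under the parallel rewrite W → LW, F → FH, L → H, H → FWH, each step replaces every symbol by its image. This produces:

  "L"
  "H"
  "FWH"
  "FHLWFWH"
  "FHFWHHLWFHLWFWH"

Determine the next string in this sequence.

Rewriting the 15 symbols of FHFWHHLWFHLWFWH one by one yields FH FWH FH LW FWH FWH H LW FH FWH H LW FH LW FWH; concatenated:

FHFWHFHLWFWHFWHHLWFHFWHHLWFHLWFWH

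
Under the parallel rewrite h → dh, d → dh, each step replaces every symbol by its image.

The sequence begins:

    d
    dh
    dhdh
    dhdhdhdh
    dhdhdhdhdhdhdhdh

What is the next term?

Applying the rule to each of the 16 symbols of dhdhdhdhdhdhdhdh gives the pieces dh dh dh dh dh dh dh dh dh dh dh dh dh dh dh dh, which concatenate to the answer.

dhdhdhdhdhdhdhdhdhdhdhdhdhdhdhdh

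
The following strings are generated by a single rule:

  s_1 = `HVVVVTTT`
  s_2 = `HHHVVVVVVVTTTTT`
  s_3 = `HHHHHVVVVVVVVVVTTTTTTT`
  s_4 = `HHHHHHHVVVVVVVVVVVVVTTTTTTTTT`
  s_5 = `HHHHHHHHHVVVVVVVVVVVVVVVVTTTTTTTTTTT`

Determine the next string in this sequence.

HHHHHHHHHHHVVVVVVVVVVVVVVVVVVVTTTTTTTTTTTTT

Each string has the form H^{2n-1} V^{3n+1} T^{2n+1} (n = 1, 2, …).
For the next term, n = 6, so the run lengths are 11, 19, 13.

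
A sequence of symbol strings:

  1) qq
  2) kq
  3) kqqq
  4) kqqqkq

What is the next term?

kqqqkqkqqq

Each term (from the third on) is the previous term followed by the one before it: term 3 = kq·qq = kqqq.
So term 5 is kqqqkq·kqqq.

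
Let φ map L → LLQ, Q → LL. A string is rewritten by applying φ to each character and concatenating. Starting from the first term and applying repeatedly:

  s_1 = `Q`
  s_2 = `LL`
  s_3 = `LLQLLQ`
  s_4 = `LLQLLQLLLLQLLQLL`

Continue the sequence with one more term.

Rewriting the 16 symbols of LLQLLQLLLLQLLQLL one by one yields LLQ LLQ LL LLQ LLQ LL LLQ LLQ LLQ LLQ LL LLQ LLQ LL LLQ LLQ; concatenated:

LLQLLQLLLLQLLQLLLLQLLQLLQLLQLLLLQLLQLLLLQLLQ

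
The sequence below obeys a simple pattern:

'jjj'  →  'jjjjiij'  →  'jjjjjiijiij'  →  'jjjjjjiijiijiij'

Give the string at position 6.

jjjjjjjjiijiijiijiijiij

Each term wraps the previous one in j on the left and iij on the right.
From jjjjjjiijiijiij, 2 further steps: jjjjjjiijiijiij → jjjjjjjiijiijiijiij → (answer).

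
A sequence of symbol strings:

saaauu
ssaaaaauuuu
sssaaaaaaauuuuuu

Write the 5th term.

sssssaaaaaaaaaaauuuuuuuuuu

Reading off run lengths: s runs 1, 2, 3; a runs 3, 5, 7; u runs 2, 4, 6 — each is linear in n (n = 1, 2, …).
Setting n = 5 gives 5, 11, 10 characters in each block.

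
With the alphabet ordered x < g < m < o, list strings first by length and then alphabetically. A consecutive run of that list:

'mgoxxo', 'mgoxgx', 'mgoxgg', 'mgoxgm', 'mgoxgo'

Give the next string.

Find the rightmost character of mgoxgo below o, bump it to the next letter, and reset everything to its right to x.

mgoxmx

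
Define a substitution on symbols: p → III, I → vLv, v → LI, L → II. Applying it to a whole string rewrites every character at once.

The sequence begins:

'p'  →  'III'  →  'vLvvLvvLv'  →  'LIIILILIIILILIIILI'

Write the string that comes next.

Rewriting the 18 symbols of LIIILILIIILILIIILI one by one yields II vLv vLv vLv II vLv II vLv vLv vLv II vLv II vLv vLv vLv II vLv; concatenated:

IIvLvvLvvLvIIvLvIIvLvvLvvLvIIvLvIIvLvvLvvLvIIvLv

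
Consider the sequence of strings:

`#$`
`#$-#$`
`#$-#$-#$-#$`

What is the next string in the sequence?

#$-#$-#$-#$-#$-#$-#$-#$

Each string is two copies of the previous one joined by '-'.
One more doubling of #$-#$-#$-#$ gives the answer.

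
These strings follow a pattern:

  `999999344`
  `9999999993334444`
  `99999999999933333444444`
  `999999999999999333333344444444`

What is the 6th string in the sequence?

The n-th term is 3n+3 9's then 2n-1 3's then 2n 4's (n = 1, 2, …).
At n = 6 the blocks have lengths 21, 11, 12.

99999999999999999999933333333333444444444444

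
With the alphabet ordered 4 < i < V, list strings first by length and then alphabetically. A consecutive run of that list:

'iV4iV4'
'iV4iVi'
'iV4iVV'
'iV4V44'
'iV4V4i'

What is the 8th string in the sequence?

Stepping forward 3 times from iV4V4i: iV4V4i → iV4V4V → iV4Vi4, then the target.

iV4Vii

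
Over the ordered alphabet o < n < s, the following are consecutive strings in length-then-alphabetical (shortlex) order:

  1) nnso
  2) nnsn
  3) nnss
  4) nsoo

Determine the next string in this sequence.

nson

The successor of nsoo increments the rightmost position that isn't already s and resets every position after it to o.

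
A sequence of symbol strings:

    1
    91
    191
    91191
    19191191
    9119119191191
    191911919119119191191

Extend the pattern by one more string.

9119119191191191911919119119191191

From term 3 onward, concatenate the second-to-last term with the last: 1·91 = 191, 91·191 = 91191, …
The next term joins 9119119191191 and 191911919119119191191.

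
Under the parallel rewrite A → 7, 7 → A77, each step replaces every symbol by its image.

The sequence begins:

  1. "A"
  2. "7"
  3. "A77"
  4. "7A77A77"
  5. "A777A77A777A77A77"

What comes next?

φ(A777A77A777A77A77) expands symbol-by-symbol to 7 A77 A77 A77 7 A77 A77 7 A77 A77 A77 7 A77 A77 7 A77 A77; joining the 17 pieces gives the next term.

7A77A77A777A77A777A77A77A777A77A777A77A77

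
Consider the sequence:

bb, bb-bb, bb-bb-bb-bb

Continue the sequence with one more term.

s(k+1) = s(k)·-·s(k) — each term doubles the last with '-' between the halves.
So the next term is two copies of bb-bb-bb-bb with '-' between the halves.

bb-bb-bb-bb-bb-bb-bb-bb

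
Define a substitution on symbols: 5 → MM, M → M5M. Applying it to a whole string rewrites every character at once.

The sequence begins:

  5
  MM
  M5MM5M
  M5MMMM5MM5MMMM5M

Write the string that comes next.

Rewriting the 16 symbols of M5MMMM5MM5MMMM5M one by one yields M5M MM M5M M5M M5M M5M MM M5M M5M MM M5M M5M M5M M5M MM M5M; concatenated:

M5MMMM5MM5MM5MM5MMMM5MM5MMMM5MM5MM5MM5MMMM5M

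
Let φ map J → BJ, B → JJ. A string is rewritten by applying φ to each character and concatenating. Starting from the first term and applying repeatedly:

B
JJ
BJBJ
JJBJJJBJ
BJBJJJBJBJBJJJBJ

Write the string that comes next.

Applying the rule to each of the 16 symbols of BJBJJJBJBJBJJJBJ gives the pieces JJ BJ JJ BJ BJ BJ JJ BJ JJ BJ JJ BJ BJ BJ JJ BJ, which concatenate to the answer.

JJBJJJBJBJBJJJBJJJBJJJBJBJBJJJBJ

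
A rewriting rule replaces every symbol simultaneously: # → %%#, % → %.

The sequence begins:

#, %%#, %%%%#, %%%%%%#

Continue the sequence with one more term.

%%%%%%%%#

Rewriting each symbol of %%%%%%#: %→%, %→%, %→%, %→%, %→%, %→%, #→%%#, which concatenates to % % % % % % %%#.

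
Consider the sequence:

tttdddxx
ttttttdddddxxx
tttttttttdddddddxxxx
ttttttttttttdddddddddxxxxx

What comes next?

tttttttttttttttdddddddddddxxxxxx

The n-th term is 3n t's then 2n+1 d's then n+1 x's (n = 1, 2, …).
For the next term, n = 5, so the run lengths are 15, 11, 6.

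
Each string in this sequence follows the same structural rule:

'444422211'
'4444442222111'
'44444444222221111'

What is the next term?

444444444422222211111

Each string has the form 4^{2n} 2^{n+1} 1^{n}, where the shown terms are n = 2, 3, 4.
Setting n = 5 gives 10, 6, 5 characters in each block.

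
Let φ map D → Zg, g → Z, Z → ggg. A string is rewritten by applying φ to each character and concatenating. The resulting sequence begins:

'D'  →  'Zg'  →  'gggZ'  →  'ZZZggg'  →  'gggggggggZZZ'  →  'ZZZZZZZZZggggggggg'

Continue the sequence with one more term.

gggggggggggggggggggggggggggZZZZZZZZZ

φ(ZZZZZZZZZggggggggg) expands symbol-by-symbol to ggg ggg ggg ggg ggg ggg ggg ggg ggg Z Z Z Z Z Z Z Z Z; joining the 18 pieces gives the next term.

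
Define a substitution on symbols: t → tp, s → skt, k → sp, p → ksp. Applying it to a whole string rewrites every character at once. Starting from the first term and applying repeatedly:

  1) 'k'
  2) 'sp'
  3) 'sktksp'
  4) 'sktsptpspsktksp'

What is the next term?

Rewriting the 15 symbols of sktsptpspsktksp one by one yields skt sp tp skt ksp tp ksp skt ksp skt sp tp sp skt ksp; concatenated:

sktsptpsktksptpkspsktkspsktsptpspsktksp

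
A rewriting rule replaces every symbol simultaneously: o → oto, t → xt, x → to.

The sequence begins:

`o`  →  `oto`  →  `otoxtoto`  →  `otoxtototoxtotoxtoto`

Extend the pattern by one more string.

Rewriting the 20 symbols of otoxtototoxtotoxtoto one by one yields oto xt oto to xt oto xt oto xt oto to xt oto xt oto to xt oto xt oto; concatenated:

otoxtototoxtotoxtotoxtototoxtotoxtototoxtotoxtoto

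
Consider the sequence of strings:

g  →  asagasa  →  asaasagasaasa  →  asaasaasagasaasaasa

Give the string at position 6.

Each term wraps the previous one in asa on the left and asa on the right.
From asaasaasagasaasaasa, 2 further steps: asaasaasagasaasaasa → asaasaasaasagasaasaasaasa → (answer).

asaasaasaasaasagasaasaasaasaasa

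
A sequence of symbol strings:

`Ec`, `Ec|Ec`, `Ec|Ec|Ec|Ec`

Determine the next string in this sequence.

s(k+1) = s(k)·|·s(k) — each term doubles the last with '|' between the halves.
One more doubling of Ec|Ec|Ec|Ec gives the answer.

Ec|Ec|Ec|Ec|Ec|Ec|Ec|Ec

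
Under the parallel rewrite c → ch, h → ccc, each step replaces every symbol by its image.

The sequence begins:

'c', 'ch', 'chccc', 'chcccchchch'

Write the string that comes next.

chcccchchchchcccchcccchccc

Apply φ to chcccchchch symbol by symbol: c→ch, h→ccc, c→ch, c→ch, c→ch, c→ch, h→ccc, c→ch, h→ccc, c→ch, h→ccc; joined: ch ccc ch ch ch ch ccc ch ccc ch ccc.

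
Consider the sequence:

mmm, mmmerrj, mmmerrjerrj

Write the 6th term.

mmmerrjerrjerrjerrjerrj

The strings grow by a fixed suffix errj each time.
From mmmerrjerrj, 3 further steps: mmmerrjerrj → mmmerrjerrjerrj → mmmerrjerrjerrjerrj → (answer).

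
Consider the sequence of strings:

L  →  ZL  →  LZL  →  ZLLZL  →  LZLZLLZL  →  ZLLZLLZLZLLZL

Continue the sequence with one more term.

Each term (from the third on) is the two preceding terms concatenated in order: term 3 = L·ZL = LZL.
Continuing: LZLZLLZL · ZLLZLLZLZLLZL gives term 7.

LZLZLLZLZLLZLLZLZLLZL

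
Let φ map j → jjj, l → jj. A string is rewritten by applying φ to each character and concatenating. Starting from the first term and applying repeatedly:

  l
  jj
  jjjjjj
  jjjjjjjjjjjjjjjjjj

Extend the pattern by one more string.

Rewriting the 18 symbols of jjjjjjjjjjjjjjjjjj one by one yields jjj jjj jjj jjj jjj jjj jjj jjj jjj jjj jjj jjj jjj jjj jjj jjj jjj jjj; concatenated:

jjjjjjjjjjjjjjjjjjjjjjjjjjjjjjjjjjjjjjjjjjjjjjjjjjjjjj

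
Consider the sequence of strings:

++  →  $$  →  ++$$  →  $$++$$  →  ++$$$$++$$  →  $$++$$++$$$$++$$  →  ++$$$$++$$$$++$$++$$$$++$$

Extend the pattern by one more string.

Each term (from the third on) is the two preceding terms concatenated in order: term 3 = ++·$$ = ++$$.
Continuing: $$++$$++$$$$++$$ · ++$$$$++$$$$++$$++$$$$++$$ gives term 8.

$$++$$++$$$$++$$++$$$$++$$$$++$$++$$$$++$$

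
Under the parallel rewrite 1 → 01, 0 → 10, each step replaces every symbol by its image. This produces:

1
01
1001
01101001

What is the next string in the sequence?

Rewriting each symbol of 01101001: 0→10, 1→01, 1→01, 0→10, 1→01, 0→10, 0→10, 1→01, which concatenates to 10 01 01 10 01 10 10 01.

1001011001101001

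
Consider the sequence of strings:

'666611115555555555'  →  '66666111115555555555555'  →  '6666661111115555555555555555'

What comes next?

Each string has the form 6^{n+1} 1^{n+1} 5^{3n+1}, where the shown terms are n = 3, 4, 5.
Setting n = 6 gives 7, 7, 19 characters in each block.

666666611111115555555555555555555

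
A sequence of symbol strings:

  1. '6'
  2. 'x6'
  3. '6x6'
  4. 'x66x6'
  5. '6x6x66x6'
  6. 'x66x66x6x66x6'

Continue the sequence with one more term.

6x6x66x6x66x66x6x66x6

From term 3 onward, concatenate the second-to-last term with the last: 6·x6 = 6x6, x6·6x6 = x66x6, …
So term 7 is 6x6x66x6·x66x66x6x66x6.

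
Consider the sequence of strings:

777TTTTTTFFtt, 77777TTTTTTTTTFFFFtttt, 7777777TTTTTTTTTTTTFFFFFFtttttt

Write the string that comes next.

777777777TTTTTTTTTTTTTTTFFFFFFFFtttttttt

The n-th term is 2n+1 7's then 3n+3 T's then 2n F's then 2n t's (n = 1, 2, …).
At n = 4 the blocks have lengths 9, 15, 8, 8.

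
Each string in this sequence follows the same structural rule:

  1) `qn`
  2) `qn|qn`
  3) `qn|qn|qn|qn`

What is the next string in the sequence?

Each string is two copies of the previous one joined by '|'.
Doubling qn|qn|qn|qn with '|' between the halves:

qn|qn|qn|qn|qn|qn|qn|qn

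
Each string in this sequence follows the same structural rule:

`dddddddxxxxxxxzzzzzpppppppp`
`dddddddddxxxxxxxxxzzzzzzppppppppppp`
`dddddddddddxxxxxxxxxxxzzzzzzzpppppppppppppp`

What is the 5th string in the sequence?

dddddddddddddddxxxxxxxxxxxxxxxzzzzzzzzzpppppppppppppppppppp

Term n consists of 2n+1 d's, followed by 2n+1 x's, followed by n+2 z's, followed by 3n-1 p's, where the shown terms are n = 3, 4, 5.
Setting n = 7 gives 15, 15, 9, 20 characters in each block.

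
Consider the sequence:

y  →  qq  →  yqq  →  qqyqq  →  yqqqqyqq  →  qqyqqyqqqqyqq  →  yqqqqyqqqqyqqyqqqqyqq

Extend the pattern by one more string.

From term 3 onward, concatenate the second-to-last term with the last: y·qq = yqq, qq·yqq = qqyqq, …
So term 8 is qqyqqyqqqqyqq·yqqqqyqqqqyqqyqqqqyqq.

qqyqqyqqqqyqqyqqqqyqqqqyqqyqqqqyqq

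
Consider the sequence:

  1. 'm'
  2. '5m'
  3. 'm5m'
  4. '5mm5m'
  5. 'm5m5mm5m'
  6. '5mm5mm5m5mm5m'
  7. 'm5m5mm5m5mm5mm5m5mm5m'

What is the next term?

From term 3 onward, concatenate the second-to-last term with the last: m·5m = m5m, 5m·m5m = 5mm5m, …
The next term joins 5mm5mm5m5mm5m and m5m5mm5m5mm5mm5m5mm5m.

5mm5mm5m5mm5mm5m5mm5m5mm5mm5m5mm5m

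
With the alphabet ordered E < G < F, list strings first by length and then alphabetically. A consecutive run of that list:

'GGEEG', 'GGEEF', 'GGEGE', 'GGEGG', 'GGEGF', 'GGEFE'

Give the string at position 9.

Continuing the enumeration 3 steps past GGEFE: GGEFE → GGEFG → GGEFF → (answer).

GGGEE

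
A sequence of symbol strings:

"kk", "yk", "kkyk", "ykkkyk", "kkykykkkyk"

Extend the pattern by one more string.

ykkkykkkykykkkyk

From term 3 onward, concatenate the second-to-last term with the last: kk·yk = kkyk, yk·kkyk = ykkkyk, …
So term 6 is ykkkyk·kkykykkkyk.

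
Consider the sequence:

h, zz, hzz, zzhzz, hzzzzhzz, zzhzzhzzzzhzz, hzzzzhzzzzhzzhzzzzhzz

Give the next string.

From term 3 onward, concatenate the second-to-last term with the last: h·zz = hzz, zz·hzz = zzhzz, …
So term 8 is zzhzzhzzzzhzz·hzzzzhzzzzhzzhzzzzhzz.

zzhzzhzzzzhzzhzzzzhzzzzhzzhzzzzhzz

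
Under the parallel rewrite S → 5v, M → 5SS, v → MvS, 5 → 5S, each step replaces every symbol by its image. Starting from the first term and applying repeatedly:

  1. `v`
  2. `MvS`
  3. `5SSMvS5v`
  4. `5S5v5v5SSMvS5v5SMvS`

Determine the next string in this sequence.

Replace each of the 19 characters of 5S5v5v5SSMvS5v5SMvS in place — 5S 5v 5S MvS 5S MvS 5S 5v 5v 5SS MvS 5v 5S MvS 5S 5v 5SS MvS 5v — and concatenate.

5S5v5SMvS5SMvS5S5v5v5SSMvS5v5SMvS5S5v5SSMvS5v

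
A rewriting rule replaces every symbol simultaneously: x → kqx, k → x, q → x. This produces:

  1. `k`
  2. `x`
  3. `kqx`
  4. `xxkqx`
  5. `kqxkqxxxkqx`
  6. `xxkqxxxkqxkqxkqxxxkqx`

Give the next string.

Applying the rule to each of the 21 symbols of xxkqxxxkqxkqxkqxxxkqx gives the pieces kqx kqx x x kqx kqx kqx x x kqx x x kqx x x kqx kqx kqx x x kqx, which concatenate to the answer.

kqxkqxxxkqxkqxkqxxxkqxxxkqxxxkqxkqxkqxxxkqx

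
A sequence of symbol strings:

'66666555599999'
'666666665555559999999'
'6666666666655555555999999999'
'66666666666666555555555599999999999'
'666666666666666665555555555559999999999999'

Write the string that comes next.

6666666666666666666655555555555555999999999999999

Reading off run lengths: 6 runs 5, 8, 11, 14, 17; 5 runs 4, 6, 8, 10, 12; 9 runs 5, 7, 9, 11, 13 — each is linear in n, where the shown terms are n = 2, 3, 4, 5, 6.
Setting n = 7 gives 20, 14, 15 characters in each block.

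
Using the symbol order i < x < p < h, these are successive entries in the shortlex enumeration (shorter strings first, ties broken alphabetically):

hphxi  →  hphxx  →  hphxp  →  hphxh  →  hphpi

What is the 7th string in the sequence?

Advancing 2 positions from hphpi through hphpi → hphpx reaches term 7.

hphpp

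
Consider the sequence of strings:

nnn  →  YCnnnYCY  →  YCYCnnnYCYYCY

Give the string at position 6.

Every step adds YC to the front and YCY to the end of the previous string.
From YCYCnnnYCYYCY, 3 further steps: YCYCnnnYCYYCY → YCYCYCnnnYCYYCYYCY → YCYCYCYCnnnYCYYCYYCYYCY → (answer).

YCYCYCYCYCnnnYCYYCYYCYYCYYCY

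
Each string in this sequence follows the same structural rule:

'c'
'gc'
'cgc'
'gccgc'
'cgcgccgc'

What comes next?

gccgccgcgccgc

Each term (from the third on) is the two preceding terms concatenated in order: term 3 = c·gc = cgc.
So term 6 is gccgc·cgcgccgc.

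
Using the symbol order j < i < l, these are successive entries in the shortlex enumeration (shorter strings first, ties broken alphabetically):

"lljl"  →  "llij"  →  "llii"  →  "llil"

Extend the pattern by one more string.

The successor of llil increments the rightmost position that isn't already l and resets every position after it to j.

lllj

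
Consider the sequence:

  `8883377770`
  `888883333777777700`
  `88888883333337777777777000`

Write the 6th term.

Reading off run lengths: 8 runs 3, 5, 7; 3 runs 2, 4, 6; 7 runs 4, 7, 10; 0 runs 1, 2, 3 — each is linear in n (n = 1, 2, …).
For term 6, n = 6, so the run lengths are 13, 12, 19, 6.

88888888888883333333333337777777777777777777000000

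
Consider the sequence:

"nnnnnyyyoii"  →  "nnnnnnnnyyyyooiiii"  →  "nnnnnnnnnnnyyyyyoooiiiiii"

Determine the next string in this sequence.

nnnnnnnnnnnnnnyyyyyyooooiiiiiiii

Term n consists of 3n+2 n's, followed by n+2 y's, followed by n o's, followed by 2n i's (n = 1, 2, …).
Setting n = 4 gives 14, 6, 4, 8 characters in each block.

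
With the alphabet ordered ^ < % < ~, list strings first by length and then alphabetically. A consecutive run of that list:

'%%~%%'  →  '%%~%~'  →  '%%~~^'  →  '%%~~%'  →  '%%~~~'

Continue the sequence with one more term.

Treat %%~~~ as a base-3 numeral over the given alphabet and add one, carrying through any trailing ~'s.

%~^^^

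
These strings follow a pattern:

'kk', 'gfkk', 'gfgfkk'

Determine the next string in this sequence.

Each term is the previous one with gf prepended.
Applying this once more to gfgfkk:

gfgfgfkk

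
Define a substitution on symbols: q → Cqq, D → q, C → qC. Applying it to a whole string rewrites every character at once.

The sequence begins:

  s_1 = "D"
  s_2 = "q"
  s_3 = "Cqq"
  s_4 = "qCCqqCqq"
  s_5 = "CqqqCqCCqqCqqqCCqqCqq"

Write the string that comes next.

qCCqqCqqCqqqCCqqqCqCCqqCqqqCCqqCqqCqqqCqCCqqCqqqCCqqCqq

Replace each of the 21 characters of CqqqCqCCqqCqqqCCqqCqq in place — qC Cqq Cqq Cqq qC Cqq qC qC Cqq Cqq qC Cqq Cqq Cqq qC qC Cqq Cqq qC Cqq Cqq — and concatenate.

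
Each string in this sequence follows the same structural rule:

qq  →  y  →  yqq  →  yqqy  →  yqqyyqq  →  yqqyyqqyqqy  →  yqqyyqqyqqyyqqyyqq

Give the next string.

Each term (from the third on) is the previous term followed by the one before it: term 3 = y·qq = yqq.
Continuing: yqqyyqqyqqyyqqyyqq · yqqyyqqyqqy gives term 8.

yqqyyqqyqqyyqqyyqqyqqyyqqyqqy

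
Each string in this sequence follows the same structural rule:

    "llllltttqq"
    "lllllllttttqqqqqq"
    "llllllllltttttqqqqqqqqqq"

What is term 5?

llllllllllllltttttttqqqqqqqqqqqqqqqqqq

Each string has the form l^{2n+3} t^{n+2} q^{4n-2} (n = 1, 2, …).
For term 5, n = 5, so the run lengths are 13, 7, 18.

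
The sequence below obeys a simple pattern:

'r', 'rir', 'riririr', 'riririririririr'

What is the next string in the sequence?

s(k+1) = s(k)·i·s(k) — each term doubles the last with 'i' between the halves.
Doubling riririririririr with 'i' between the halves:

riririririririririririririririr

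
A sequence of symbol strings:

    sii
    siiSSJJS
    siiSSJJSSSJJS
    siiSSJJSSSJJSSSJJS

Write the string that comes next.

Each term is the previous one with SSJJS appended.
One more step from siiSSJJSSSJJSSSJJS gives the answer.

siiSSJJSSSJJSSSJJSSSJJS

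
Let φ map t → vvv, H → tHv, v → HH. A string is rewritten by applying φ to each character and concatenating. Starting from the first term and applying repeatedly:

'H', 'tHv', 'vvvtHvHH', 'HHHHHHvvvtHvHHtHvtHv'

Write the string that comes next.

tHvtHvtHvtHvtHvtHvHHHHHHvvvtHvHHtHvtHvvvvtHvHHvvvtHvHH

Replace each of the 20 characters of HHHHHHvvvtHvHHtHvtHv in place — tHv tHv tHv tHv tHv tHv HH HH HH vvv tHv HH tHv tHv vvv tHv HH vvv tHv HH — and concatenate.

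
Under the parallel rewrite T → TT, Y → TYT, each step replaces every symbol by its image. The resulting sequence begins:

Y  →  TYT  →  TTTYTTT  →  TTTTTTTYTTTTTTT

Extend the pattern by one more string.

Applying the rule to each of the 15 symbols of TTTTTTTYTTTTTTT gives the pieces TT TT TT TT TT TT TT TYT TT TT TT TT TT TT TT, which concatenate to the answer.

TTTTTTTTTTTTTTTYTTTTTTTTTTTTTTT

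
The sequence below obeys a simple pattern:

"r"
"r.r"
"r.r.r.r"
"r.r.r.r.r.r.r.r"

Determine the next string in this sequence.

Every step duplicates the string with '.' between the halves.
So the next term is two copies of r.r.r.r.r.r.r.r with '.' between the halves.

r.r.r.r.r.r.r.r.r.r.r.r.r.r.r.r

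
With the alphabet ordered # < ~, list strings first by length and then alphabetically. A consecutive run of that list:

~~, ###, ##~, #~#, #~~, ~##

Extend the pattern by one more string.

Find the rightmost character of ~## below ~, bump it to the next letter, and reset everything to its right to #.

~#~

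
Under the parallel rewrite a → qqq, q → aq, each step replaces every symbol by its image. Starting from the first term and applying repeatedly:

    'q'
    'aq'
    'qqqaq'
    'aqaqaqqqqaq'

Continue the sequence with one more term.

Apply φ to aqaqaqqqqaq symbol by symbol: a→qqq, q→aq, a→qqq, q→aq, a→qqq, q→aq, q→aq, q→aq, q→aq, a→qqq, q→aq; joined: qqq aq qqq aq qqq aq aq aq aq qqq aq.

qqqaqqqqaqqqqaqaqaqaqqqqaq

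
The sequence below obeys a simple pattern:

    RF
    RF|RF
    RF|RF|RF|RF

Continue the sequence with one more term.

s(k+1) = s(k)·|·s(k) — each term doubles the last with '|' between the halves.
One more doubling of RF|RF|RF|RF gives the answer.

RF|RF|RF|RF|RF|RF|RF|RF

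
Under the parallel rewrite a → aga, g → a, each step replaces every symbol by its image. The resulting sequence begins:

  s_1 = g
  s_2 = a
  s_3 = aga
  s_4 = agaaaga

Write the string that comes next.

agaaagaagaagaaaga

Expanding agaaaga: a→aga, g→a, a→aga, a→aga, a→aga, g→a, a→aga. Concatenated: aga a aga aga aga a aga.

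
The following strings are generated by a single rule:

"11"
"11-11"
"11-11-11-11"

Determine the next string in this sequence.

Each string is two copies of the previous one joined by '-'.
So the next term is two copies of 11-11-11-11 with '-' between the halves.

11-11-11-11-11-11-11-11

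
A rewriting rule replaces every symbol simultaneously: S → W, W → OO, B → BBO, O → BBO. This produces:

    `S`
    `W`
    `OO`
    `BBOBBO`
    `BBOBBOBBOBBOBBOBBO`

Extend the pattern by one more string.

Replace each of the 18 characters of BBOBBOBBOBBOBBOBBO in place — BBO BBO BBO BBO BBO BBO BBO BBO BBO BBO BBO BBO BBO BBO BBO BBO BBO BBO — and concatenate.

BBOBBOBBOBBOBBOBBOBBOBBOBBOBBOBBOBBOBBOBBOBBOBBOBBOBBO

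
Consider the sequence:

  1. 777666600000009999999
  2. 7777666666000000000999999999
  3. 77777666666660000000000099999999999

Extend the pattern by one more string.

The n-th term is n 7's then 2n-2 6's then 2n+1 0's then 2n+1 9's, where the shown terms are n = 3, 4, 5.
At n = 6 the blocks have lengths 6, 10, 13, 13.

777777666666666600000000000009999999999999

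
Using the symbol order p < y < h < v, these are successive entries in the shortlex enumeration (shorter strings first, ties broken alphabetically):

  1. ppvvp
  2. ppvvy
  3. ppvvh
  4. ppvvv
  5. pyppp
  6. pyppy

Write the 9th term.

Continuing the enumeration 3 steps past pyppy: pyppy → pypph → pyppv → (answer).

pypyp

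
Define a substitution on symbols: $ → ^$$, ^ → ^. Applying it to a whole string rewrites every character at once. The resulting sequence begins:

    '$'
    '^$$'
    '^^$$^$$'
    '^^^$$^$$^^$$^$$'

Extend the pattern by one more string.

^^^^$$^$$^^$$^$$^^^$$^$$^^$$^$$

Replace each of the 15 characters of ^^^$$^$$^^$$^$$ in place — ^ ^ ^ ^$$ ^$$ ^ ^$$ ^$$ ^ ^ ^$$ ^$$ ^ ^$$ ^$$ — and concatenate.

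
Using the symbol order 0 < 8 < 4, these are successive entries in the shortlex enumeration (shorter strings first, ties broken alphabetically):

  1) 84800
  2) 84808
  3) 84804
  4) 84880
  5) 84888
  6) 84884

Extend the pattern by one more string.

The successor of 84884 increments the rightmost position that isn't already 4 and resets every position after it to 0.

84840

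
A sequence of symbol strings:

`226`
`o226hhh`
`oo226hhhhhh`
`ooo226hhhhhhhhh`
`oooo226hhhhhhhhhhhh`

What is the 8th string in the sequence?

Each term wraps the previous one in o on the left and hhh on the right.
From oooo226hhhhhhhhhhhh, 3 further steps: oooo226hhhhhhhhhhhh → ooooo226hhhhhhhhhhhhhhh → oooooo226hhhhhhhhhhhhhhhhhh → (answer).

ooooooo226hhhhhhhhhhhhhhhhhhhhh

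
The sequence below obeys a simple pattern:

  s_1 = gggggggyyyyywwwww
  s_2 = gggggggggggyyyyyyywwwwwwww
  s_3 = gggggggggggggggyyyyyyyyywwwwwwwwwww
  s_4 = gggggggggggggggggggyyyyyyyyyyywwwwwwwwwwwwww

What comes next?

The n-th term is 4n+3 g's then 2n+3 y's then 3n+2 w's (n = 1, 2, …).
At n = 5 the blocks have lengths 23, 13, 17.

gggggggggggggggggggggggyyyyyyyyyyyyywwwwwwwwwwwwwwwww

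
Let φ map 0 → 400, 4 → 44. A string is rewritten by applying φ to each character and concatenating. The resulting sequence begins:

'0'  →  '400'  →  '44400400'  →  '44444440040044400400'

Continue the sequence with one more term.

Rewriting the 20 symbols of 44444440040044400400 one by one yields 44 44 44 44 44 44 44 400 400 44 400 400 44 44 44 400 400 44 400 400; concatenated:

444444444444444004004440040044444440040044400400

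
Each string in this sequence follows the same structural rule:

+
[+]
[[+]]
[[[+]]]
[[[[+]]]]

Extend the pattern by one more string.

[[[[[+]]]]]

Every step adds [ to the front and ] to the end of the previous string.
One more step from [[[[+]]]] gives the answer.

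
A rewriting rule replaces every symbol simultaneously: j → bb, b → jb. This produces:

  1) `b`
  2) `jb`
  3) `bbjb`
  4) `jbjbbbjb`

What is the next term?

bbjbbbjbjbjbbbjb

Rewriting each symbol of jbjbbbjb: j→bb, b→jb, j→bb, b→jb, b→jb, b→jb, j→bb, b→jb, which concatenates to bb jb bb jb jb jb bb jb.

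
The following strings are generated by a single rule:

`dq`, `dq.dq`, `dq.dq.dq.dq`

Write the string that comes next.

Every step duplicates the string with '.' between the halves.
Doubling dq.dq.dq.dq with '.' between the halves:

dq.dq.dq.dq.dq.dq.dq.dq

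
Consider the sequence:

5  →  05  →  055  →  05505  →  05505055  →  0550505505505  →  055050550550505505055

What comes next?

Each term (from the third on) is the previous term followed by the one before it: term 3 = 05·5 = 055.
Continuing: 055050550550505505055 · 0550505505505 gives term 8.

0550505505505055050550550505505505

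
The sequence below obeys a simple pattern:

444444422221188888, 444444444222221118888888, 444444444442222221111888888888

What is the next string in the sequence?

The n-th term is 2n+1 4's then n+1 2's then n-1 1's then 2n-1 8's, where the shown terms are n = 3, 4, 5.
For the next term, n = 6, so the run lengths are 13, 7, 5, 11.

444444444444422222221111188888888888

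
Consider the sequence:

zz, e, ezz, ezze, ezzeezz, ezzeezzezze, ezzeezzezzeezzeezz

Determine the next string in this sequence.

From term 3 onward, concatenate the last term with the second-to-last: e·zz = ezz, ezz·e = ezze, …
So term 8 is ezzeezzezzeezzeezz·ezzeezzezze.

ezzeezzezzeezzeezzezzeezzezze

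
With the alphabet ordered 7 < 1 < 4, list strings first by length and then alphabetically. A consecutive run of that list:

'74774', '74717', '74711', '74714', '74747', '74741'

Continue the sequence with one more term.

74744

Find the rightmost character of 74741 below 4, bump it to the next letter, and reset everything to its right to 7.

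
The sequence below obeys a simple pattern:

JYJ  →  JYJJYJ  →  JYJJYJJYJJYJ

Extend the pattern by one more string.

JYJJYJJYJJYJJYJJYJJYJJYJ

Every step duplicates the string.
One more doubling of JYJJYJJYJJYJ gives the answer.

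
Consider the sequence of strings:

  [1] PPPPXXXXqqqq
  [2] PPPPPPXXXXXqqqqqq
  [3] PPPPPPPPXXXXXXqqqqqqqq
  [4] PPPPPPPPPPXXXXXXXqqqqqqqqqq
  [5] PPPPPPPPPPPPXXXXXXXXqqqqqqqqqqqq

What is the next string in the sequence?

The n-th term is 2n P's then n+2 X's then 2n q's, where the shown terms are n = 2, 3, 4, 5, 6.
For the next term, n = 7, so the run lengths are 14, 9, 14.

PPPPPPPPPPPPPPXXXXXXXXXqqqqqqqqqqqqqq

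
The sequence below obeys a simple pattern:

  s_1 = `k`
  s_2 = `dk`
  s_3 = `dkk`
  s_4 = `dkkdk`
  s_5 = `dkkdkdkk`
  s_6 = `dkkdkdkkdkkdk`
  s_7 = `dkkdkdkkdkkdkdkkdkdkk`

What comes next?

dkkdkdkkdkkdkdkkdkdkkdkkdkdkkdkkdk

This is a Fibonacci-style word recurrence s(k) = s(k−1)·s(k−2): e.g. dk·k = dkk.
The next term joins dkkdkdkkdkkdkdkkdkdkk and dkkdkdkkdkkdk.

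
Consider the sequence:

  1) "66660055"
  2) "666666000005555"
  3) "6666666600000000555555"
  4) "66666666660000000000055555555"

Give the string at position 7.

66666666666666660000000000000000000055555555555555

Term n consists of 2n+2 6's, followed by 3n-1 0's, followed by 2n 5's (n = 1, 2, …).
For term 7, n = 7, so the run lengths are 16, 20, 14.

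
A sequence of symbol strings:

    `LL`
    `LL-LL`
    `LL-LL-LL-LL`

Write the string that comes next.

Every step duplicates the string with '-' between the halves.
Doubling LL-LL-LL-LL with '-' between the halves:

LL-LL-LL-LL-LL-LL-LL-LL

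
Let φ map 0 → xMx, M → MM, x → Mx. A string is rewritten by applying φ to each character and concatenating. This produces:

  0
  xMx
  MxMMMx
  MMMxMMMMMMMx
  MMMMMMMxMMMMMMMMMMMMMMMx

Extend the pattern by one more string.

MMMMMMMMMMMMMMMxMMMMMMMMMMMMMMMMMMMMMMMMMMMMMMMx

Applying the rule to each of the 24 symbols of MMMMMMMxMMMMMMMMMMMMMMMx gives the pieces MM MM MM MM MM MM MM Mx MM MM MM MM MM MM MM MM MM MM MM MM MM MM MM Mx, which concatenate to the answer.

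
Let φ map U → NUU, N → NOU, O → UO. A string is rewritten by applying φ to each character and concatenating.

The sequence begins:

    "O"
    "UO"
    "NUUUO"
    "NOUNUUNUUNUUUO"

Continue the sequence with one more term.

NOUUONUUNOUNUUNUUNOUNUUNUUNOUNUUNUUNUUUO

Replace each of the 14 characters of NOUNUUNUUNUUUO in place — NOU UO NUU NOU NUU NUU NOU NUU NUU NOU NUU NUU NUU UO — and concatenate.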